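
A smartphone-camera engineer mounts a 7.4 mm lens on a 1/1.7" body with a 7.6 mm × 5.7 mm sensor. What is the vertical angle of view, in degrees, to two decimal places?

Angle of view α = 2·arctan(h/2f) with h = 5.7 mm and f = 7.4 mm.
h/2f = 0.38514; arctan(0.38514) ≈ 21.0634°, so α ≈ 42.1269°.

42.13°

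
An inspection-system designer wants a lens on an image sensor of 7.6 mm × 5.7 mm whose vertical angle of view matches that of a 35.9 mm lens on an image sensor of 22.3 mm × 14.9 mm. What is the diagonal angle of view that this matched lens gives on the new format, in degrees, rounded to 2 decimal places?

Equal vertical AOV ⇒ f₂ = f₁ · 5.7/14.9 = 35.9 × 0.38255 ≈ 13.7336 mm.
Sensor diagonal = √(7.6² + 5.7²) = √90.2500 ≈ 9.5000 mm.
Diagonal AOV on the new format = 2·arctan(9.5000 / (2 × 13.7336)) = 2·arctan(0.34587) ≈ 38.1577°.

38.16°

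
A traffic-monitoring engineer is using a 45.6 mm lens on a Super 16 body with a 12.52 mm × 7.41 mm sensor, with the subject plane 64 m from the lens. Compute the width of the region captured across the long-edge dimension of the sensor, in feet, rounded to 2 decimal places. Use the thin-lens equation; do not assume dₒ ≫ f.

57.61 ft

dₒ: 64 m = 64000 mm.
Similar triangles through the lens centre give W/dₒ = w/dᵢ; with 1/f = 1/dₒ + 1/dᵢ this gives W = w·(dₒ − f)/f.
W = 12.52 mm × (64000 − 45.6) / 45.6 = 12.52 × 1402.5088 ≈ 17559.410 mm = 17559.410/304.8 ft = 57.6096 ft.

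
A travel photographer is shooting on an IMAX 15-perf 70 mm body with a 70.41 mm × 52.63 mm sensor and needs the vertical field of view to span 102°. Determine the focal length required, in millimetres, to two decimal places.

21.31 mm

From α = 2·arctan(h/2f) we get f = h / (2·tan(α/2)).
With h = 52.63 mm and α/2 = 51°, tan(α/2) ≈ 1.23490, so f ≈ 52.63 / 2.46979 ≈ 21.3095 mm.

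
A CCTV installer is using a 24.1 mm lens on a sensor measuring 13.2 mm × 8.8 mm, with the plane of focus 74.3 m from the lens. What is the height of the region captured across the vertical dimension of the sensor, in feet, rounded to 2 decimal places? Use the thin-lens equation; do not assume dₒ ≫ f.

dₒ: 74.3 m = 74300 mm.
Similar triangles through the lens centre give W/dₒ = h/dᵢ; with 1/f = 1/dₒ + 1/dᵢ this gives W = h·(dₒ − f)/f.
W = 8.8 mm × (74300 − 24.1) / 24.1 = 8.8 × 3081.9876 ≈ 27121.490 mm = 27121.490/304.8 ft = 88.9813 ft.

88.98 ft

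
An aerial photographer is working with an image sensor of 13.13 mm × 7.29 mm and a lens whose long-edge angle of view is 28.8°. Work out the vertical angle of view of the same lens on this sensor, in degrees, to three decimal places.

16.226°

From the long-edge AOV: f = 13.13 / (2·tan(14.4°)) = 13.13 / 0.51351 ≈ 25.5690 mm.
Vertical AOV = 2·arctan(7.29 / (2 × 25.5690)) = 2·arctan(0.14256) ≈ 16.2263°.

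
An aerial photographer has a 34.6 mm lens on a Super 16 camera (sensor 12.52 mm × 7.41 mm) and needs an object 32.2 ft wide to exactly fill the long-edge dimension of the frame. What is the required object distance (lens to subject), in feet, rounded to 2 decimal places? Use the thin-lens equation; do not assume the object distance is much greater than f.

89.10 ft

W: 32.2 ft × 304.8 mm/ft = 9814.56 mm.
Magnification m = w/W = dᵢ/dₒ; combined with 1/f = 1/dₒ + 1/dᵢ this gives dₒ = f·(1 + W/w).
dₒ = 34.6 mm × (1 + 9814.56/12.52) = 34.6 × 784.9105 ≈ 27157.904 mm = 27157.904/304.8 ft = 89.1007 ft.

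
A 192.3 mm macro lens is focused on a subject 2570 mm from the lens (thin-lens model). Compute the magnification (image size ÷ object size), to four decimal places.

0.0809×

Thin lens: 1/f = 1/dₒ + 1/dᵢ → 1/dᵢ = 1/192.3 − 1/2570 = 0.0048111 mm⁻¹, so dᵢ ≈ 207.8525 mm.
Magnification m = dᵢ/dₒ = 207.8525/2570 ≈ 0.08088.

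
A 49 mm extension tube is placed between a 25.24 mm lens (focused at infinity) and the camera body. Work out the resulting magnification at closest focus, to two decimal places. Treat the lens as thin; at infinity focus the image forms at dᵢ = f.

1.94×

The tube moves the image plane from f to f + e, so dᵢ = 25.24 + 49 = 74.24 mm. Focus is achieved when 1/f = 1/dₒ + 1/dᵢ, giving dₒ = 1/(1/f − 1/(f+e)).
Magnification m = dᵢ/dₒ = (f+e)·(1/f − 1/(f+e)) = e/f = 49/25.24 ≈ 1.9414.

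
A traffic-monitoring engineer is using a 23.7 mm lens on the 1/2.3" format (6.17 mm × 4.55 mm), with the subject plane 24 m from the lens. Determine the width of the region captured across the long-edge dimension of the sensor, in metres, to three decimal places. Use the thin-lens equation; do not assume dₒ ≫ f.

6.242 m

dₒ: 24 m = 24000 mm.
Similar triangles through the lens centre give W/dₒ = w/dᵢ; with 1/f = 1/dₒ + 1/dᵢ this gives W = w·(dₒ − f)/f.
W = 6.17 mm × (24000 − 23.7) / 23.7 = 6.17 × 1011.6582 ≈ 6241.931 mm = 6.24193 m.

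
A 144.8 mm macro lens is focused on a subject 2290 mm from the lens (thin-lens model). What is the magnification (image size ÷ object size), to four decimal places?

0.0675×

Thin lens: 1/f = 1/dₒ + 1/dᵢ → 1/dᵢ = 1/144.8 − 1/2290 = 0.0064694 mm⁻¹, so dᵢ ≈ 154.5739 mm.
Magnification m = dᵢ/dₒ = 154.5739/2290 ≈ 0.06750.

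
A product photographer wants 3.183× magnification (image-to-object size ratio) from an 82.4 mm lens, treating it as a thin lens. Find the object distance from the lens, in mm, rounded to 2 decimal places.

With m = dᵢ/dₒ and 1/f = 1/dₒ + 1/dᵢ, substituting dᵢ = m·dₒ gives 1/f = (1 + 1/m)/dₒ, hence dₒ = f·(1 + 1/m).
dₒ = 82.4 × (1 + 1/3.183) = 82.4 × 1.31417 ≈ 108.288 mm.

108.29 mm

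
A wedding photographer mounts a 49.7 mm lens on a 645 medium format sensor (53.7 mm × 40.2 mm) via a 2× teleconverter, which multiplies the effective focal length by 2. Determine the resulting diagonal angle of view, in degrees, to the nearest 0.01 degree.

Effective focal length f = 49.7 × 2 = 99.4 mm.
Sensor diagonal = √(53.7² + 40.2²) = √4499.7300 ≈ 67.0800 mm.
α = 2·arctan(67.080 / (2 × 99.4)) = 2·arctan(0.33742) ≈ 37.2913°.

37.29°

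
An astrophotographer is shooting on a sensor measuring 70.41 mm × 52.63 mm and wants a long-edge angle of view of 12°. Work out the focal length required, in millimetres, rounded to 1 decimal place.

335.0 mm

From α = 2·arctan(w/2f) we get f = w / (2·tan(α/2)).
With w = 70.41 mm and α/2 = 6°, tan(α/2) ≈ 0.10510, so f ≈ 70.41 / 0.21021 ≈ 334.9532 mm.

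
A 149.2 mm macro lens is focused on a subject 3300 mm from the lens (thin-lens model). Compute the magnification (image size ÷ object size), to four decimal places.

0.0474×

Thin lens: 1/f = 1/dₒ + 1/dᵢ → 1/dᵢ = 1/149.2 − 1/3300 = 0.0063994 mm⁻¹, so dᵢ ≈ 156.2651 mm.
Magnification m = dᵢ/dₒ = 156.2651/3300 ≈ 0.04735.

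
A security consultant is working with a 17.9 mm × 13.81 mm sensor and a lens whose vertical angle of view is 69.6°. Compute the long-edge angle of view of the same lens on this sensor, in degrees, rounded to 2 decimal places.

84.03°

From the vertical AOV: f = 13.81 / (2·tan(34.8°)) = 13.81 / 1.39004 ≈ 9.9350 mm.
Long-edge AOV = 2·arctan(17.9 / (2 × 9.9350)) = 2·arctan(0.90086) ≈ 84.0286°.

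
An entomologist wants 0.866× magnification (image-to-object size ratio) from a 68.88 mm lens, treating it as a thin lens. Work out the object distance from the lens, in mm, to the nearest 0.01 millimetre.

148.42 mm

With m = dᵢ/dₒ and 1/f = 1/dₒ + 1/dᵢ, substituting dᵢ = m·dₒ gives 1/f = (1 + 1/m)/dₒ, hence dₒ = f·(1 + 1/m).
dₒ = 68.88 × (1 + 1/0.866) = 68.88 × 2.15473 ≈ 148.418 mm.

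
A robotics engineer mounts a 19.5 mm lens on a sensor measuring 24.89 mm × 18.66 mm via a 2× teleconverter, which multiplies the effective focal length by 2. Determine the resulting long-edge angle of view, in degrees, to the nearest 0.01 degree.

Effective focal length f = 19.5 × 2 = 39 mm.
α = 2·arctan(24.89 / (2 × 39)) = 2·arctan(0.31910) ≈ 35.3960°.

35.40°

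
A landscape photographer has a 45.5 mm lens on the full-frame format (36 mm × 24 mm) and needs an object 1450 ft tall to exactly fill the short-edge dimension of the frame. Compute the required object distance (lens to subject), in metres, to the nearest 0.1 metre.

W: 1450 ft × 304.8 mm/ft = 441959.99 mm.
Magnification m = h/W = dᵢ/dₒ; combined with 1/f = 1/dₒ + 1/dᵢ this gives dₒ = f·(1 + W/h).
dₒ = 45.5 mm × (1 + 441960/24) = 45.5 × 18415.9994 ≈ 837927.973 mm = 837.928 m.

837.9 m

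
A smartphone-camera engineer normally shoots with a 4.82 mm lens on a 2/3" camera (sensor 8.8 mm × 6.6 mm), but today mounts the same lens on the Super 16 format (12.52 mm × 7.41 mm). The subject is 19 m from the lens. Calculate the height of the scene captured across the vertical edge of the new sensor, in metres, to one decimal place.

The focal length stays 4.82 mm; the relevant sensor dimension is now h = 7.41 mm. Object distance dₒ = 19 m = 19000 mm.
Thin-lens field height W = h·(dₒ − f)/f = 7.41 × (19000 − 4.82)/4.82 ≈ 29202.134 mm = 29.2021 m.

29.2 m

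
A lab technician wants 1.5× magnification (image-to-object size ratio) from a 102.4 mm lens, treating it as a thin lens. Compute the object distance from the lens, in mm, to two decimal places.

170.67 mm

With m = dᵢ/dₒ and 1/f = 1/dₒ + 1/dᵢ, substituting dᵢ = m·dₒ gives 1/f = (1 + 1/m)/dₒ, hence dₒ = f·(1 + 1/m).
dₒ = 102.4 × (1 + 1/1.5) = 102.4 × 1.66667 ≈ 170.667 mm.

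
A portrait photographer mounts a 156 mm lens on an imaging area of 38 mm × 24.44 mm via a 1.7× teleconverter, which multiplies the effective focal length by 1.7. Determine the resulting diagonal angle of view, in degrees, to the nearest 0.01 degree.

9.74°

Effective focal length f = 156 × 1.7 = 265.2 mm.
Sensor diagonal = √(38² + 24.44²) = √2041.3136 ≈ 45.1809 mm.
α = 2·arctan(45.181 / (2 × 265.2)) = 2·arctan(0.08518) ≈ 9.7377°.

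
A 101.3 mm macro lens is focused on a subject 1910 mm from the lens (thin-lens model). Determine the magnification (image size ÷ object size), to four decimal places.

0.0560×

Thin lens: 1/f = 1/dₒ + 1/dᵢ → 1/dᵢ = 1/101.3 − 1/1910 = 0.0093481 mm⁻¹, so dᵢ ≈ 106.9735 mm.
Magnification m = dᵢ/dₒ = 106.9735/1910 ≈ 0.05601.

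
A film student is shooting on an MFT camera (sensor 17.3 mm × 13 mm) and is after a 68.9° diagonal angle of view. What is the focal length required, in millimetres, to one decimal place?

15.8 mm

Sensor diagonal = √(17.3² + 13²) = √468.2900 ≈ 21.6400 mm.
From α = 2·arctan(d/2f) we get f = d / (2·tan(α/2)).
With d = 21.6400 mm and α/2 = 34.45°, tan(α/2) ≈ 0.68600, so f ≈ 21.6400 / 1.37199 ≈ 15.7727 mm.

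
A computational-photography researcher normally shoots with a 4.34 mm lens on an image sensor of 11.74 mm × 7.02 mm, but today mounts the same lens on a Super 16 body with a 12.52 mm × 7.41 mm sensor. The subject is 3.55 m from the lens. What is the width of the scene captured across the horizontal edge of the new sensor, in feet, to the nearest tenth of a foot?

The focal length stays 4.34 mm; the relevant sensor dimension is now w = 12.52 mm. Object distance dₒ = 3.55 m = 3550 mm.
Thin-lens field width W = w·(dₒ − f)/f = 12.52 × (3550 − 4.34)/4.34 ≈ 10228.494 mm = 10228.494/304.8 ft = 33.5581 ft.

33.6 ft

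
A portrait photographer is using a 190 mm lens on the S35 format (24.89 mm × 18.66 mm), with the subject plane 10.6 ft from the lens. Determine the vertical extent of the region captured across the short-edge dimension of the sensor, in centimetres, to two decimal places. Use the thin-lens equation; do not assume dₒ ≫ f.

dₒ: 10.6 ft × 304.8 mm/ft = 3230.88 mm.
Similar triangles through the lens centre give W/dₒ = h/dᵢ; with 1/f = 1/dₒ + 1/dᵢ this gives W = h·(dₒ − f)/f.
W = 18.66 mm × (3230.88 − 190) / 190 = 18.66 × 16.0046 ≈ 298.646 mm = 29.8646 cm.

29.86 cm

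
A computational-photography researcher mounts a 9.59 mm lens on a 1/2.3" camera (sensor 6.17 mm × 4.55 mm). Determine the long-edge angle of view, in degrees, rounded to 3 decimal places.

Angle of view α = 2·arctan(w/2f) with w = 6.17 mm and f = 9.59 mm.
w/2f = 0.32169; arctan(0.32169) ≈ 17.8324°, so α ≈ 35.6649°.

35.665°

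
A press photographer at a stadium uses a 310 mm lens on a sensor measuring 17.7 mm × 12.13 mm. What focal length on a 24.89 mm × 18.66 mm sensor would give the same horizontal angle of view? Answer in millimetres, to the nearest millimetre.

436 mm

Equal angle of view means equal width/f ratio, so f₂ = f₁ · (width₂/width₁) = 310 × 24.89/17.7.
f₂ = 310 × 1.40621 ≈ 435.927 mm.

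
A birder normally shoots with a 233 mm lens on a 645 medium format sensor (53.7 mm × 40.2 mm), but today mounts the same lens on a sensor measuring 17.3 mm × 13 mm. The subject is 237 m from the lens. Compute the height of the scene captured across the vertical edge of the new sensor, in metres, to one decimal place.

The focal length stays 233 mm; the relevant sensor dimension is now h = 13 mm. Object distance dₒ = 237 m = 237000 mm.
Thin-lens field height W = h·(dₒ − f)/f = 13 × (237000 − 233)/233 ≈ 13210.176 mm = 13.2102 m.

13.2 m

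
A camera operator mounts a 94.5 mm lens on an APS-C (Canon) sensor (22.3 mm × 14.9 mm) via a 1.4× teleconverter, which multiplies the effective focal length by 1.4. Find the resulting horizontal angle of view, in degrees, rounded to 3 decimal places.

Effective focal length f = 94.5 × 1.4 = 132.3 mm.
α = 2·arctan(22.3 / (2 × 132.3)) = 2·arctan(0.08428) ≈ 9.6348°.

9.635°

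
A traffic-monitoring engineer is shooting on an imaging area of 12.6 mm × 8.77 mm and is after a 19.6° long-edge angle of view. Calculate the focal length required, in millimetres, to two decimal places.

36.47 mm

From α = 2·arctan(w/2f) we get f = w / (2·tan(α/2)).
With w = 12.6 mm and α/2 = 9.8°, tan(α/2) ≈ 0.17273, so f ≈ 12.6 / 0.34546 ≈ 36.4731 mm.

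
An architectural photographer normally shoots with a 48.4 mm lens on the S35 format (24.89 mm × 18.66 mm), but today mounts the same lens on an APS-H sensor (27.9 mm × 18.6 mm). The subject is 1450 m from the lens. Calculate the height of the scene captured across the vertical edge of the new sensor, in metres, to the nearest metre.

The focal length stays 48.4 mm; the relevant sensor dimension is now h = 18.6 mm. Object distance dₒ = 1450 m = 1.45e+06 mm.
Thin-lens field height W = h·(dₒ − f)/f = 18.6 × (1.45e+06 − 48.4)/48.4 ≈ 557212.805 mm = 557.213 m.

557 m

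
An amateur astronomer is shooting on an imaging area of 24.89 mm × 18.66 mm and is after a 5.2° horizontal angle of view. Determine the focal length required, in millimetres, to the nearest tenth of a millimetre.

274.1 mm

From α = 2·arctan(w/2f) we get f = w / (2·tan(α/2)).
With w = 24.89 mm and α/2 = 2.6°, tan(α/2) ≈ 0.04541, so f ≈ 24.89 / 0.09082 ≈ 274.0602 mm.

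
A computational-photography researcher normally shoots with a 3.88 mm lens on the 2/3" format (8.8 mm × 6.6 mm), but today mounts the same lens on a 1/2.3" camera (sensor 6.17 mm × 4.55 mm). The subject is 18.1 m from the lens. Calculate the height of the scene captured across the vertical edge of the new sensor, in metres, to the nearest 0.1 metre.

21.2 m

The focal length stays 3.88 mm; the relevant sensor dimension is now h = 4.55 mm. Object distance dₒ = 18.1 m = 18100 mm.
Thin-lens field height W = h·(dₒ − f)/f = 4.55 × (18100 − 3.88)/3.88 ≈ 21220.965 mm = 21.221 m.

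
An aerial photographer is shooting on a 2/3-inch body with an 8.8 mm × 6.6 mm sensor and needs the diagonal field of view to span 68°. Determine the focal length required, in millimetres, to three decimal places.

Sensor diagonal = √(8.8² + 6.6²) = √121.0000 ≈ 11.0000 mm.
From α = 2·arctan(d/2f) we get f = d / (2·tan(α/2)).
With d = 11.0000 mm and α/2 = 34°, tan(α/2) ≈ 0.67451, so f ≈ 11.0000 / 1.34902 ≈ 8.1541 mm.

8.154 mm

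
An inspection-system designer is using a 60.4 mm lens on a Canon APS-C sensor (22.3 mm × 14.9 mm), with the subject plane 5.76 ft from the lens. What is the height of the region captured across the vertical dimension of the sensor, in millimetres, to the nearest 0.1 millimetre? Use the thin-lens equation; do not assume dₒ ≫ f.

dₒ: 5.76 ft × 304.8 mm/ft = 1755.65 mm.
Similar triangles through the lens centre give W/dₒ = h/dᵢ; with 1/f = 1/dₒ + 1/dᵢ this gives W = h·(dₒ − f)/f.
W = 14.9 mm × (1755.65 − 60.4) / 60.4 = 14.9 × 28.0670 ≈ 418.199 mm.

418.2 mm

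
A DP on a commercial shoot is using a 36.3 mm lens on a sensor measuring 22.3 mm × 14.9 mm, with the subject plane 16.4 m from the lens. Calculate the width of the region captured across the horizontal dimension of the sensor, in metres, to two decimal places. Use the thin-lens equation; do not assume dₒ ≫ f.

10.05 m

dₒ: 16.4 m = 16400 mm.
Similar triangles through the lens centre give W/dₒ = w/dᵢ; with 1/f = 1/dₒ + 1/dᵢ this gives W = w·(dₒ − f)/f.
W = 22.3 mm × (16400 − 36.3) / 36.3 = 22.3 × 450.7906 ≈ 10052.631 mm = 10.0526 m.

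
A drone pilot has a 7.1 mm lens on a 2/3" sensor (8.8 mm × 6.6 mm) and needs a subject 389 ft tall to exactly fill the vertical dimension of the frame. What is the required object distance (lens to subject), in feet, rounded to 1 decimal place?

W: 389 ft × 304.8 mm/ft = 118567.20 mm.
Magnification m = h/W = dᵢ/dₒ; combined with 1/f = 1/dₒ + 1/dᵢ this gives dₒ = f·(1 + W/h).
dₒ = 7.1 mm × (1 + 118567/6.6) = 7.1 × 17965.7267 ≈ 127556.660 mm = 127556.660/304.8 ft = 418.493 ft.

418.5 ft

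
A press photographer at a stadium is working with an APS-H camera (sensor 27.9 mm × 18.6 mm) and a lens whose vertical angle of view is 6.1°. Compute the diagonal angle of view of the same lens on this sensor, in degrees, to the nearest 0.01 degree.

From the vertical AOV: f = 18.6 / (2·tan(3.05°)) = 18.6 / 0.10657 ≈ 174.5401 mm.
Sensor diagonal = √(27.9² + 18.6²) = √1124.3700 ≈ 33.5316 mm.
Diagonal AOV = 2·arctan(33.5316 / (2 × 174.5401)) = 2·arctan(0.09606) ≈ 10.9737°.

10.97°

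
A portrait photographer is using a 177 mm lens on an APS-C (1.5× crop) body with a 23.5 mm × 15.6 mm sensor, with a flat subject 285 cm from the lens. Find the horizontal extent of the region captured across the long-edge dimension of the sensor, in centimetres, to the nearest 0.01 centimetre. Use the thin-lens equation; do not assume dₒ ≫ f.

35.49 cm

dₒ: 285 cm = 2850 mm.
Similar triangles through the lens centre give W/dₒ = w/dᵢ; with 1/f = 1/dₒ + 1/dᵢ this gives W = w·(dₒ − f)/f.
W = 23.5 mm × (2850 − 177) / 177 = 23.5 × 15.1017 ≈ 354.890 mm = 35.489 cm.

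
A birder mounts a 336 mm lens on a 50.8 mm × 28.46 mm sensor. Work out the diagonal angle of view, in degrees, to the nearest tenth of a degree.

Sensor diagonal = √(50.8² + 28.46²) = √3390.6116 ≈ 58.2290 mm.
Angle of view α = 2·arctan(d/2f) with d = 58.2290 mm and f = 336 mm.
d/2f = 0.08665; arctan(0.08665) ≈ 4.9523°, so α ≈ 9.9046°.

9.9°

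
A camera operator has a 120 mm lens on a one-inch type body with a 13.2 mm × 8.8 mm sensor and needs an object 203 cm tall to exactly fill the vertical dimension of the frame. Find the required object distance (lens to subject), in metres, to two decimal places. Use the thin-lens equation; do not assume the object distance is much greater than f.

W: 203 cm = 2030 mm.
Magnification m = h/W = dᵢ/dₒ; combined with 1/f = 1/dₒ + 1/dᵢ this gives dₒ = f·(1 + W/h).
dₒ = 120 mm × (1 + 2030/8.8) = 120 × 231.6818 ≈ 27801.818 mm = 27.8018 m.

27.80 m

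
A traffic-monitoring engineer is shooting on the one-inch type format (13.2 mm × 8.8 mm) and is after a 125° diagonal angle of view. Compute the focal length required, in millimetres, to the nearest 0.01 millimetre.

4.13 mm

Sensor diagonal = √(13.2² + 8.8²) = √251.6800 ≈ 15.8644 mm.
From α = 2·arctan(d/2f) we get f = d / (2·tan(α/2)).
With d = 15.8644 mm and α/2 = 62.5°, tan(α/2) ≈ 1.92098, so f ≈ 15.8644 / 3.84196 ≈ 4.1292 mm.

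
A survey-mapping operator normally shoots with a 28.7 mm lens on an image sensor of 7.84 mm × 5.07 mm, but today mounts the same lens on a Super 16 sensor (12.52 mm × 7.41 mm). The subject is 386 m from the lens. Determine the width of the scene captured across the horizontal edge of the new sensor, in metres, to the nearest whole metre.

168 m

The focal length stays 28.7 mm; the relevant sensor dimension is now w = 12.52 mm. Object distance dₒ = 386 m = 386000 mm.
Thin-lens field width W = w·(dₒ − f)/f = 12.52 × (386000 − 28.7)/28.7 ≈ 168374.936 mm = 168.375 m.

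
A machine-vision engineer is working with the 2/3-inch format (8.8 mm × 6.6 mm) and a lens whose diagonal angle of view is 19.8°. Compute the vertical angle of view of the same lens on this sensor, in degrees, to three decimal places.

Sensor diagonal = √(8.8² + 6.6²) = √121.0000 ≈ 11.0000 mm.
From the diagonal AOV: f = 11.0000 / (2·tan(9.9°)) = 11.0000 / 0.34906 ≈ 31.5136 mm.
Vertical AOV = 2·arctan(6.6 / (2 × 31.5136)) = 2·arctan(0.10472) ≈ 11.9561°.

11.956°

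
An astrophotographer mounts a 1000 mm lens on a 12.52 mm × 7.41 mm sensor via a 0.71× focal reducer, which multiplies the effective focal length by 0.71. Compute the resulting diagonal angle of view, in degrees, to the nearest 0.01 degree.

1.17°

Effective focal length f = 1000 × 0.71 = 710 mm.
Sensor diagonal = √(12.52² + 7.41²) = √211.6585 ≈ 14.5485 mm.
α = 2·arctan(14.548 / (2 × 710)) = 2·arctan(0.01025) ≈ 1.1740°.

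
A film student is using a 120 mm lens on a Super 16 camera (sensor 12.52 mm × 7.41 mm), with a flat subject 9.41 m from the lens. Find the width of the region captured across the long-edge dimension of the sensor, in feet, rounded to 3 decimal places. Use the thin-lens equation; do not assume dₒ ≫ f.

3.180 ft

dₒ: 9.41 m = 9410 mm.
Similar triangles through the lens centre give W/dₒ = w/dᵢ; with 1/f = 1/dₒ + 1/dᵢ this gives W = w·(dₒ − f)/f.
W = 12.52 mm × (9410 − 120) / 120 = 12.52 × 77.4167 ≈ 969.257 mm = 969.257/304.8 ft = 3.17998 ft.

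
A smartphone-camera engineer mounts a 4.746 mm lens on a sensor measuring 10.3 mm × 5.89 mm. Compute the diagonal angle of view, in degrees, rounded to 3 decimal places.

102.681°

Sensor diagonal = √(10.3² + 5.89²) = √140.7821 ≈ 11.8652 mm.
Angle of view α = 2·arctan(d/2f) with d = 11.8652 mm and f = 4.746 mm.
d/2f = 1.25002; arctan(1.25002) ≈ 51.3406°, so α ≈ 102.6812°.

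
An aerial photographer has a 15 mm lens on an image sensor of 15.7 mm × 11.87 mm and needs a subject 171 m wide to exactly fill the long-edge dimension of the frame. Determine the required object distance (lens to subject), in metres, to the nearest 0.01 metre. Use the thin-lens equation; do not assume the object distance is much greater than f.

W: 171 m = 171000 mm.
Magnification m = w/W = dᵢ/dₒ; combined with 1/f = 1/dₒ + 1/dᵢ this gives dₒ = f·(1 + W/w).
dₒ = 15 mm × (1 + 171000/15.7) = 15 × 10892.7197 ≈ 163390.796 mm = 163.391 m.

163.39 m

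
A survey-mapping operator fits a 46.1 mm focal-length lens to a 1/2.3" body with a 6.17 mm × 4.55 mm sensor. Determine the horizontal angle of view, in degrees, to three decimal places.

7.657°

Angle of view α = 2·arctan(w/2f) with w = 6.17 mm and f = 46.1 mm.
w/2f = 0.06692; arctan(0.06692) ≈ 3.8285°, so α ≈ 7.6570°.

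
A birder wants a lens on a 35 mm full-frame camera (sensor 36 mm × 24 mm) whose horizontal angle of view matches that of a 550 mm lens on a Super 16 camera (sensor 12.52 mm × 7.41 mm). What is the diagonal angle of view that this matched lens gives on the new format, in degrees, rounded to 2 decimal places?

Equal horizontal AOV ⇒ f₂ = f₁ · 36/12.52 = 550 × 2.87540 ≈ 1581.4696 mm.
Sensor diagonal = √(36² + 24²) = √1872.0000 ≈ 43.2666 mm.
Diagonal AOV on the new format = 2·arctan(43.2666 / (2 × 1581.4696)) = 2·arctan(0.01368) ≈ 1.5674°.

1.57°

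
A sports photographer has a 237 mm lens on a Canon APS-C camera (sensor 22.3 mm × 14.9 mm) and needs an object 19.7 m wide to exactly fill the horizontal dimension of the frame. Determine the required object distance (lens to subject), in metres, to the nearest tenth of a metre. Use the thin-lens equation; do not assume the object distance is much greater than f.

W: 19.7 m = 19700 mm.
Magnification m = w/W = dᵢ/dₒ; combined with 1/f = 1/dₒ + 1/dᵢ this gives dₒ = f·(1 + W/w).
dₒ = 237 mm × (1 + 19700/22.3) = 237 × 884.4081 ≈ 209604.713 mm = 209.605 m.

209.6 m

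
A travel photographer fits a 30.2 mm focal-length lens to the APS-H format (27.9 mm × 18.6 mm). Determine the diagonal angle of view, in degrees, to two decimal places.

Sensor diagonal = √(27.9² + 18.6²) = √1124.3700 ≈ 33.5316 mm.
Angle of view α = 2·arctan(d/2f) with d = 33.5316 mm and f = 30.2 mm.
d/2f = 0.55516; arctan(0.55516) ≈ 29.0373°, so α ≈ 58.0745°.

58.07°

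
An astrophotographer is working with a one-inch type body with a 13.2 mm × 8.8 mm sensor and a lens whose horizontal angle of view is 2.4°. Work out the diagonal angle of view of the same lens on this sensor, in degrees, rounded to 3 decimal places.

From the horizontal AOV: f = 13.2 / (2·tan(1.2°)) = 13.2 / 0.04189 ≈ 315.0807 mm.
Sensor diagonal = √(13.2² + 8.8²) = √251.6800 ≈ 15.8644 mm.
Diagonal AOV = 2·arctan(15.8644 / (2 × 315.0807)) = 2·arctan(0.02518) ≈ 2.8843°.

2.884°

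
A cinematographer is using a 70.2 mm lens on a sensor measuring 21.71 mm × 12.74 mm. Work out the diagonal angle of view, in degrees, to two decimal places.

20.33°

Sensor diagonal = √(21.71² + 12.74²) = √633.6317 ≈ 25.1720 mm.
Angle of view α = 2·arctan(d/2f) with d = 25.1720 mm and f = 70.2 mm.
d/2f = 0.17929; arctan(0.17929) ≈ 10.1645°, so α ≈ 20.3289°.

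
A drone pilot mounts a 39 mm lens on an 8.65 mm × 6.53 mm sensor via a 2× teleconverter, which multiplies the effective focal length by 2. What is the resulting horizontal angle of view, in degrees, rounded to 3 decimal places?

Effective focal length f = 39 × 2 = 78 mm.
α = 2·arctan(8.65 / (2 × 78)) = 2·arctan(0.05545) ≈ 6.3475°.

6.347°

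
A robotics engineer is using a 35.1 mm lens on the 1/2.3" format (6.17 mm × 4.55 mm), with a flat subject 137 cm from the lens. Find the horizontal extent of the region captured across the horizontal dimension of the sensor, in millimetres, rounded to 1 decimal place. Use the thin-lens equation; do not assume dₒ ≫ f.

dₒ: 137 cm = 1370 mm.
Similar triangles through the lens centre give W/dₒ = w/dᵢ; with 1/f = 1/dₒ + 1/dᵢ this gives W = w·(dₒ − f)/f.
W = 6.17 mm × (1370 − 35.1) / 35.1 = 6.17 × 38.0313 ≈ 234.653 mm.

234.7 mm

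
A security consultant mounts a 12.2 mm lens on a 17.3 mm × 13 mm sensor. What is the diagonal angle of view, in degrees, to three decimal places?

83.139°

Sensor diagonal = √(17.3² + 13²) = √468.2900 ≈ 21.6400 mm.
Angle of view α = 2·arctan(d/2f) with d = 21.6400 mm and f = 12.2 mm.
d/2f = 0.88689; arctan(0.88689) ≈ 41.5694°, so α ≈ 83.1387°.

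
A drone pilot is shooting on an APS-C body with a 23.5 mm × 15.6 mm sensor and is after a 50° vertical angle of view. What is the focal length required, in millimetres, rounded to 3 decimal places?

From α = 2·arctan(h/2f) we get f = h / (2·tan(α/2)).
With h = 15.6 mm and α/2 = 25°, tan(α/2) ≈ 0.46631, so f ≈ 15.6 / 0.93262 ≈ 16.7272 mm.

16.727 mm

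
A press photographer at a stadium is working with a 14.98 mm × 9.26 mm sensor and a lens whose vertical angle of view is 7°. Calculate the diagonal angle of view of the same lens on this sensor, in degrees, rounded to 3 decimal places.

13.270°

From the vertical AOV: f = 9.26 / (2·tan(3.5°)) = 9.26 / 0.12233 ≈ 75.6998 mm.
Sensor diagonal = √(14.98² + 9.26²) = √310.1480 ≈ 17.6110 mm.
Diagonal AOV = 2·arctan(17.6110 / (2 × 75.6998)) = 2·arctan(0.11632) ≈ 13.2698°.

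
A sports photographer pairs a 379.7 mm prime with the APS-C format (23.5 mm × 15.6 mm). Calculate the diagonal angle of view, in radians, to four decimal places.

Sensor diagonal = √(23.5² + 15.6²) = √795.6100 ≈ 28.2066 mm.
Angle of view α = 2·arctan(d/2f) with d = 28.2066 mm and f = 379.7 mm.
d/2f = 0.03714; arctan(0.03714) ≈ 0.0371 rad, so α ≈ 0.0743 rad.

0.0743 rad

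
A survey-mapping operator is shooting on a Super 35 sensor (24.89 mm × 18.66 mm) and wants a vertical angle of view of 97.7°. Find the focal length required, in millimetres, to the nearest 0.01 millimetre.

8.15 mm

From α = 2·arctan(h/2f) we get f = h / (2·tan(α/2)).
With h = 18.66 mm and α/2 = 48.85°, tan(α/2) ≈ 1.14430, so f ≈ 18.66 / 2.28861 ≈ 8.1534 mm.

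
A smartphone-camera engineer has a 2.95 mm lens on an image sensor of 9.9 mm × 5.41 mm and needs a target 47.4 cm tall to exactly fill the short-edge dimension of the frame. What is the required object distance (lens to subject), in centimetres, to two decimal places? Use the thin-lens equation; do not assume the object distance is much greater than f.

26.14 cm

W: 47.4 cm = 474 mm.
Magnification m = h/W = dᵢ/dₒ; combined with 1/f = 1/dₒ + 1/dᵢ this gives dₒ = f·(1 + W/h).
dₒ = 2.95 mm × (1 + 474/5.41) = 2.95 × 88.6155 ≈ 261.416 mm = 26.1416 cm.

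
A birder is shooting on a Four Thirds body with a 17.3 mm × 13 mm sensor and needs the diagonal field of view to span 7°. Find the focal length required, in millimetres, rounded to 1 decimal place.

Sensor diagonal = √(17.3² + 13²) = √468.2900 ≈ 21.6400 mm.
From α = 2·arctan(d/2f) we get f = d / (2·tan(α/2)).
With d = 21.6400 mm and α/2 = 3.5°, tan(α/2) ≈ 0.06116, so f ≈ 21.6400 / 0.12233 ≈ 176.9055 mm.

176.9 mm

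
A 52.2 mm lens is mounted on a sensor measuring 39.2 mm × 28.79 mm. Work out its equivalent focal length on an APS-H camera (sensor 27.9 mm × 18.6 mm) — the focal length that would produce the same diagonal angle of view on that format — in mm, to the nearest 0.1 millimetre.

36.0 mm

Sensor diagonal = √(39.2² + 28.79²) = √2365.5041 ≈ 48.6364 mm.
Sensor diagonal = √(27.9² + 18.6²) = √1124.3700 ≈ 33.5316 mm.
Equal angle of view means equal diagonal/f ratio, so f₂ = f₁ · (diagonal₂/diagonal₁) = 52.2 × 33.5316/48.6364.
f₂ = 52.2 × 0.68943 ≈ 35.988 mm.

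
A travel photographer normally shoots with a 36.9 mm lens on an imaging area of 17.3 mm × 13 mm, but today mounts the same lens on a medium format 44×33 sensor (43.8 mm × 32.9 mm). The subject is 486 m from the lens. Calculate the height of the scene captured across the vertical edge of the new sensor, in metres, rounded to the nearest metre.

The focal length stays 36.9 mm; the relevant sensor dimension is now h = 32.9 mm. Object distance dₒ = 486 m = 486000 mm.
Thin-lens field height W = h·(dₒ − f)/f = 32.9 × (486000 − 36.9)/36.9 ≈ 433284.173 mm = 433.284 m.

433 m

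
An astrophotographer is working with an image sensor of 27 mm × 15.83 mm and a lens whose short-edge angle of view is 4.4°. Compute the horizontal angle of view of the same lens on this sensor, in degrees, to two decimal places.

7.50°

From the short-edge AOV: f = 15.83 / (2·tan(2.2°)) = 15.83 / 0.07683 ≈ 206.0333 mm.
Horizontal AOV = 2·arctan(27 / (2 × 206.0333)) = 2·arctan(0.06552) ≈ 7.4977°.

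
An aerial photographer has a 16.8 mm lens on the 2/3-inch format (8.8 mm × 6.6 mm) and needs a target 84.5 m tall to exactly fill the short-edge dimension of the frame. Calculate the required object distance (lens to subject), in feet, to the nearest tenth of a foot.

705.7 ft

W: 84.5 m = 84500 mm.
Magnification m = h/W = dᵢ/dₒ; combined with 1/f = 1/dₒ + 1/dᵢ this gives dₒ = f·(1 + W/h).
dₒ = 16.8 mm × (1 + 84500/6.6) = 16.8 × 12804.0303 ≈ 215107.709 mm = 215107.709/304.8 ft = 705.734 ft.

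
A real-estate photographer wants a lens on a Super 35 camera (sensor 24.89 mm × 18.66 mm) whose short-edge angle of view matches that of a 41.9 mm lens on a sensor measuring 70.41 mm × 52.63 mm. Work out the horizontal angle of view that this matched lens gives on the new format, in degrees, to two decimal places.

79.91°

Equal short-edge AOV ⇒ f₂ = f₁ · 18.66/52.63 = 41.9 × 0.35455 ≈ 14.8557 mm.
Horizontal AOV on the new format = 2·arctan(24.89 / (2 × 14.8557)) = 2·arctan(0.83773) ≈ 79.9076°.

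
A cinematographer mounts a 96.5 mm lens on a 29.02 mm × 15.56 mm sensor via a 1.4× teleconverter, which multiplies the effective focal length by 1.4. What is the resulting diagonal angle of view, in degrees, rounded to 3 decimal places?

Effective focal length f = 96.5 × 1.4 = 135.1 mm.
Sensor diagonal = √(29.02² + 15.56²) = √1084.2740 ≈ 32.9283 mm.
α = 2·arctan(32.928 / (2 × 135.1)) = 2·arctan(0.12187) ≈ 13.8963°.

13.896°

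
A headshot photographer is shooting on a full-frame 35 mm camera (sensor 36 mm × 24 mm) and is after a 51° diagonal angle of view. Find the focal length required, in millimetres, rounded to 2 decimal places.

Sensor diagonal = √(36² + 24²) = √1872.0000 ≈ 43.2666 mm.
From α = 2·arctan(d/2f) we get f = d / (2·tan(α/2)).
With d = 43.2666 mm and α/2 = 25.5°, tan(α/2) ≈ 0.47698, so f ≈ 43.2666 / 0.95395 ≈ 45.3552 mm.

45.36 mm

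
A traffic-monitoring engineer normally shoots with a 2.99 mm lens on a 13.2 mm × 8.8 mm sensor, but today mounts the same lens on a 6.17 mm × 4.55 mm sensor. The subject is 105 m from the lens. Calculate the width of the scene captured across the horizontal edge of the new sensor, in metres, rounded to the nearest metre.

217 m

The focal length stays 2.99 mm; the relevant sensor dimension is now w = 6.17 mm. Object distance dₒ = 105 m = 105000 mm.
Thin-lens field width W = w·(dₒ − f)/f = 6.17 × (105000 − 2.99)/2.99 ≈ 216666.071 mm = 216.666 m.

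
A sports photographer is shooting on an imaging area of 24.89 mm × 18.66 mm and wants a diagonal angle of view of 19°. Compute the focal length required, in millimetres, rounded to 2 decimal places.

Sensor diagonal = √(24.89² + 18.66²) = √967.7077 ≈ 31.1080 mm.
From α = 2·arctan(d/2f) we get f = d / (2·tan(α/2)).
With d = 31.1080 mm and α/2 = 9.5°, tan(α/2) ≈ 0.16734, so f ≈ 31.1080 / 0.33469 ≈ 92.9470 mm.

92.95 mm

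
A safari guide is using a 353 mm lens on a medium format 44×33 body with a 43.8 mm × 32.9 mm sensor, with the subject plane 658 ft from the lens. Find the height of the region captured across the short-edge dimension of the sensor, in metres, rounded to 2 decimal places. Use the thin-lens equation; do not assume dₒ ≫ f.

dₒ: 658 ft × 304.8 mm/ft = 200558.39 mm.
Similar triangles through the lens centre give W/dₒ = h/dᵢ; with 1/f = 1/dₒ + 1/dᵢ this gives W = h·(dₒ − f)/f.
W = 32.9 mm × (200558 − 353) / 353 = 32.9 × 567.1541 ≈ 18659.370 mm = 18.6594 m.

18.66 m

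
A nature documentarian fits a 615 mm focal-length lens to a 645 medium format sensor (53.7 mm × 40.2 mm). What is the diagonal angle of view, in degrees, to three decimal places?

Sensor diagonal = √(53.7² + 40.2²) = √4499.7300 ≈ 67.0800 mm.
Angle of view α = 2·arctan(d/2f) with d = 67.0800 mm and f = 615 mm.
d/2f = 0.05454; arctan(0.05454) ≈ 3.1216°, so α ≈ 6.2433°.

6.243°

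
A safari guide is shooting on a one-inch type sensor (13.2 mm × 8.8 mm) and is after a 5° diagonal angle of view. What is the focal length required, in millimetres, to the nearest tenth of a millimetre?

Sensor diagonal = √(13.2² + 8.8²) = √251.6800 ≈ 15.8644 mm.
From α = 2·arctan(d/2f) we get f = d / (2·tan(α/2)).
With d = 15.8644 mm and α/2 = 2.5°, tan(α/2) ≈ 0.04366, so f ≈ 15.8644 / 0.08732 ≈ 181.6775 mm.

181.7 mm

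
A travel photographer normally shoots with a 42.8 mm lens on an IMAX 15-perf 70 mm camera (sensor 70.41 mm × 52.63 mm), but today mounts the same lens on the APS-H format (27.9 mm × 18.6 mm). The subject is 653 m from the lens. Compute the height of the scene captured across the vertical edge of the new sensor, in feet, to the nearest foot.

The focal length stays 42.8 mm; the relevant sensor dimension is now h = 18.6 mm. Object distance dₒ = 653 m = 653000 mm.
Thin-lens field height W = h·(dₒ − f)/f = 18.6 × (653000 − 42.8)/42.8 ≈ 283761.774 mm = 283761.774/304.8 ft = 930.977 ft.

931 ft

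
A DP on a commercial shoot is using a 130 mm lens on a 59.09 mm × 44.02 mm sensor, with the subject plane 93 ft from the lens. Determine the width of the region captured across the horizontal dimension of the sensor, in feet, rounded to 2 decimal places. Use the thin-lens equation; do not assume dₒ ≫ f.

42.08 ft

dₒ: 93 ft × 304.8 mm/ft = 28346.40 mm.
Similar triangles through the lens centre give W/dₒ = w/dᵢ; with 1/f = 1/dₒ + 1/dᵢ this gives W = w·(dₒ − f)/f.
W = 59.09 mm × (28346.4 − 130) / 130 = 59.09 × 217.0492 ≈ 12825.439 mm = 12825.439/304.8 ft = 42.0782 ft.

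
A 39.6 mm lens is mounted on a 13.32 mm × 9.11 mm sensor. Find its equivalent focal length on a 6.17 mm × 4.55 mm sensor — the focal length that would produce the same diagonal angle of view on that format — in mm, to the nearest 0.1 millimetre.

Sensor diagonal = √(13.32² + 9.11²) = √260.4145 ≈ 16.1374 mm.
Sensor diagonal = √(6.17² + 4.55²) = √58.7714 ≈ 7.6663 mm.
Equal angle of view means equal diagonal/f ratio, so f₂ = f₁ · (diagonal₂/diagonal₁) = 39.6 × 7.6663/16.1374.
f₂ = 39.6 × 0.47506 ≈ 18.812 mm.

18.8 mm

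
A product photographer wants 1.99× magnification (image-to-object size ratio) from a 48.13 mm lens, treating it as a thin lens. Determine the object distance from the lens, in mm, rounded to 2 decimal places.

With m = dᵢ/dₒ and 1/f = 1/dₒ + 1/dᵢ, substituting dᵢ = m·dₒ gives 1/f = (1 + 1/m)/dₒ, hence dₒ = f·(1 + 1/m).
dₒ = 48.13 × (1 + 1/1.99) = 48.13 × 1.50251 ≈ 72.316 mm.

72.32 mm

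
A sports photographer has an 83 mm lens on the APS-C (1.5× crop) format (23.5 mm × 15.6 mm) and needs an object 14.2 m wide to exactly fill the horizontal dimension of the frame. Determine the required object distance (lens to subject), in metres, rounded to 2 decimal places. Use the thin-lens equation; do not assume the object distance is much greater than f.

50.24 m

W: 14.2 m = 14200 mm.
Magnification m = w/W = dᵢ/dₒ; combined with 1/f = 1/dₒ + 1/dᵢ this gives dₒ = f·(1 + W/w).
dₒ = 83 mm × (1 + 14200/23.5) = 83 × 605.2553 ≈ 50236.191 mm = 50.2362 m.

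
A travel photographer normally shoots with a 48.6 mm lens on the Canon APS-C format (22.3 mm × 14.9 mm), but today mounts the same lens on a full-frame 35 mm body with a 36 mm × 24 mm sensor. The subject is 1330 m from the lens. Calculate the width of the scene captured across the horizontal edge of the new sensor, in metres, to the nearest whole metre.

The focal length stays 48.6 mm; the relevant sensor dimension is now w = 36 mm. Object distance dₒ = 1330 m = 1.33e+06 mm.
Thin-lens field width W = w·(dₒ − f)/f = 36 × (1.33e+06 − 48.6)/48.6 ≈ 985149.185 mm = 985.149 m.

985 m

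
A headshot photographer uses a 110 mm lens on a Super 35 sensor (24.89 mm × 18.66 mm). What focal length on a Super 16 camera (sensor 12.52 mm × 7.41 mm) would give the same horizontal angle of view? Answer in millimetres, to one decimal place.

55.3 mm

Equal angle of view means equal width/f ratio, so f₂ = f₁ · (width₂/width₁) = 110 × 12.52/24.89.
f₂ = 110 × 0.50301 ≈ 55.331 mm.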